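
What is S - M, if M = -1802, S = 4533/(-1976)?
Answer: 3556219/1976 ≈ 1799.7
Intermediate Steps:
S = -4533/1976 (S = 4533*(-1/1976) = -4533/1976 ≈ -2.2940)
S - M = -4533/1976 - 1*(-1802) = -4533/1976 + 1802 = 3556219/1976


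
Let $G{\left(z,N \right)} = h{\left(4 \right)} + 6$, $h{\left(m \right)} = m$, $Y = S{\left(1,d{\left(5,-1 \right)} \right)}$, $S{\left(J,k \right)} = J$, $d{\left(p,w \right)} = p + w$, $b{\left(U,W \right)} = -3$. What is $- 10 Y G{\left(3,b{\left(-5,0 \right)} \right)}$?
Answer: $-100$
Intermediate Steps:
$Y = 1$
$G{\left(z,N \right)} = 10$ ($G{\left(z,N \right)} = 4 + 6 = 10$)
$- 10 Y G{\left(3,b{\left(-5,0 \right)} \right)} = \left(-10\right) 1 \cdot 10 = \left(-10\right) 10 = -100$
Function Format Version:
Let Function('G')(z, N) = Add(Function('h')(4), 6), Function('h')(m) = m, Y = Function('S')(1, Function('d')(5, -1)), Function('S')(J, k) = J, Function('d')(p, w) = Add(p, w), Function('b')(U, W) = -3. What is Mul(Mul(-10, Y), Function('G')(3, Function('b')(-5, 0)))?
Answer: -100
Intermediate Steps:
Y = 1
Function('G')(z, N) = 10 (Function('G')(z, N) = Add(4, 6) = 10)
Mul(Mul(-10, Y), Function('G')(3, Function('b')(-5, 0))) = Mul(Mul(-10, 1), 10) = Mul(-10, 10) = -100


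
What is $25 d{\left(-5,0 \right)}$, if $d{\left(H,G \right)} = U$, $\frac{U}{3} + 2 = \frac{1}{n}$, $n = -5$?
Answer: $-165$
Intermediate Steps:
$U = - \frac{33}{5}$ ($U = -6 + \frac{3}{-5} = -6 + 3 \left(- \frac{1}{5}\right) = -6 - \frac{3}{5} = - \frac{33}{5} \approx -6.6$)
$d{\left(H,G \right)} = - \frac{33}{5}$
$25 d{\left(-5,0 \right)} = 25 \left(- \frac{33}{5}\right) = -165$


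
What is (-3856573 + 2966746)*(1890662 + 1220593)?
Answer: -2768478702885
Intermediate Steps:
(-3856573 + 2966746)*(1890662 + 1220593) = -889827*3111255 = -2768478702885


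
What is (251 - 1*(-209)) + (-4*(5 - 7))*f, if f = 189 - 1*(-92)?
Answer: 2708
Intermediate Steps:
f = 281 (f = 189 + 92 = 281)
(251 - 1*(-209)) + (-4*(5 - 7))*f = (251 - 1*(-209)) - 4*(5 - 7)*281 = (251 + 209) - 4*(-2)*281 = 460 + 8*281 = 460 + 2248 = 2708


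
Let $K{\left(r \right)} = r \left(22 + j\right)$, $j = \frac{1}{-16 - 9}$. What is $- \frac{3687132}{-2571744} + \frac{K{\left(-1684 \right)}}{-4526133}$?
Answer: $\frac{11655246221939}{8083371795800} \approx 1.4419$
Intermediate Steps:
$j = - \frac{1}{25}$ ($j = \frac{1}{-25} = - \frac{1}{25} \approx -0.04$)
$K{\left(r \right)} = \frac{549 r}{25}$ ($K{\left(r \right)} = r \left(22 - \frac{1}{25}\right) = r \frac{549}{25} = \frac{549 r}{25}$)
$- \frac{3687132}{-2571744} + \frac{K{\left(-1684 \right)}}{-4526133} = - \frac{3687132}{-2571744} + \frac{\frac{549}{25} \left(-1684\right)}{-4526133} = \left(-3687132\right) \left(- \frac{1}{2571744}\right) - - \frac{308172}{37717775} = \frac{307261}{214312} + \frac{308172}{37717775} = \frac{11655246221939}{8083371795800}$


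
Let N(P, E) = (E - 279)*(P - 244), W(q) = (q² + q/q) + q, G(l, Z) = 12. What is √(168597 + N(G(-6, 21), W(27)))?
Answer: √57701 ≈ 240.21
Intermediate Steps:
W(q) = 1 + q + q² (W(q) = (q² + 1) + q = (1 + q²) + q = 1 + q + q²)
N(P, E) = (-279 + E)*(-244 + P)
√(168597 + N(G(-6, 21), W(27))) = √(168597 + (68076 - 279*12 - 244*(1 + 27 + 27²) + (1 + 27 + 27²)*12)) = √(168597 + (68076 - 3348 - 244*(1 + 27 + 729) + (1 + 27 + 729)*12)) = √(168597 + (68076 - 3348 - 244*757 + 757*12)) = √(168597 + (68076 - 3348 - 184708 + 9084)) = √(168597 - 110896) = √57701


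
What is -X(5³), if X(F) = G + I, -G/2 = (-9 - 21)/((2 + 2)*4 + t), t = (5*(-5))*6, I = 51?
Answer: -3387/67 ≈ -50.552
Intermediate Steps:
t = -150 (t = -25*6 = -150)
G = -30/67 (G = -2*(-9 - 21)/((2 + 2)*4 - 150) = -(-60)/(4*4 - 150) = -(-60)/(16 - 150) = -(-60)/(-134) = -(-60)*(-1)/134 = -2*15/67 = -30/67 ≈ -0.44776)
X(F) = 3387/67 (X(F) = -30/67 + 51 = 3387/67)
-X(5³) = -1*3387/67 = -3387/67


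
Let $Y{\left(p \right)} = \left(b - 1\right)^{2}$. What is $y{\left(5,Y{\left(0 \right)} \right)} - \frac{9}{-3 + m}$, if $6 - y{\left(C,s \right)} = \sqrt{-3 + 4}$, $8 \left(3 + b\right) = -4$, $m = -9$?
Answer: $\frac{23}{4} \approx 5.75$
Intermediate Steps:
$b = - \frac{7}{2}$ ($b = -3 + \frac{1}{8} \left(-4\right) = -3 - \frac{1}{2} = - \frac{7}{2} \approx -3.5$)
$Y{\left(p \right)} = \frac{81}{4}$ ($Y{\left(p \right)} = \left(- \frac{7}{2} - 1\right)^{2} = \left(- \frac{9}{2}\right)^{2} = \frac{81}{4}$)
$y{\left(C,s \right)} = 5$ ($y{\left(C,s \right)} = 6 - \sqrt{-3 + 4} = 6 - \sqrt{1} = 6 - 1 = 5$)
$y{\left(5,Y{\left(0 \right)} \right)} - \frac{9}{-3 + m} = 5 - \frac{9}{-3 - 9} = 5 - \frac{9}{-12} = 5 - - \frac{3}{4} = 5 + \frac{3}{4} = \frac{23}{4}$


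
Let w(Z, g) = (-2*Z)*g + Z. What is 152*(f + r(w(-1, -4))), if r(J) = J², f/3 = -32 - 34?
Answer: -17784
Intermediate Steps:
w(Z, g) = Z - 2*Z*g (w(Z, g) = -2*Z*g + Z = Z - 2*Z*g)
f = -198 (f = 3*(-32 - 34) = 3*(-66) = -198)
152*(f + r(w(-1, -4))) = 152*(-198 + (-(1 - 2*(-4)))²) = 152*(-198 + (-(1 + 8))²) = 152*(-198 + (-1*9)²) = 152*(-198 + (-9)²) = 152*(-198 + 81) = 152*(-117) = -17784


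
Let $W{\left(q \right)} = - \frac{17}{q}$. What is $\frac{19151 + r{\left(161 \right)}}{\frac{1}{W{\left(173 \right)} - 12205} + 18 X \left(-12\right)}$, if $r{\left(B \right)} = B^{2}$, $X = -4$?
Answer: $\frac{95168716704}{1824320275} \approx 52.167$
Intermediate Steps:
$\frac{19151 + r{\left(161 \right)}}{\frac{1}{W{\left(173 \right)} - 12205} + 18 X \left(-12\right)} = \frac{19151 + 161^{2}}{\frac{1}{- \frac{17}{173} - 12205} + 18 \left(-4\right) \left(-12\right)} = \frac{19151 + 25921}{\frac{1}{\left(-17\right) \frac{1}{173} - 12205} - -864} = \frac{45072}{\frac{1}{- \frac{17}{173} - 12205} + 864} = \frac{45072}{\frac{1}{- \frac{2111482}{173}} + 864} = \frac{45072}{- \frac{173}{2111482} + 864} = \frac{45072}{\frac{1824320275}{2111482}} = 45072 \cdot \frac{2111482}{1824320275} = \frac{95168716704}{1824320275}$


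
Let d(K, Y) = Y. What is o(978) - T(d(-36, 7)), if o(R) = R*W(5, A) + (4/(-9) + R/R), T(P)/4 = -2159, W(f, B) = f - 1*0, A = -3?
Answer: 121739/9 ≈ 13527.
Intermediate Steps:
W(f, B) = f (W(f, B) = f + 0 = f)
T(P) = -8636 (T(P) = 4*(-2159) = -8636)
o(R) = 5/9 + 5*R (o(R) = R*5 + (4/(-9) + R/R) = 5*R + (4*(-1/9) + 1) = 5*R + (-4/9 + 1) = 5*R + 5/9 = 5/9 + 5*R)
o(978) - T(d(-36, 7)) = (5/9 + 5*978) - 1*(-8636) = (5/9 + 4890) + 8636 = 44015/9 + 8636 = 121739/9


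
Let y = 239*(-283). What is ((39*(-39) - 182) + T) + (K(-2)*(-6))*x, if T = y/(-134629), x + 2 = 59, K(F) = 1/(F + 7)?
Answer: -1192070868/673145 ≈ -1770.9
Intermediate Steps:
K(F) = 1/(7 + F)
x = 57 (x = -2 + 59 = 57)
y = -67637
T = 67637/134629 (T = -67637/(-134629) = -67637*(-1/134629) = 67637/134629 ≈ 0.50240)
((39*(-39) - 182) + T) + (K(-2)*(-6))*x = ((39*(-39) - 182) + 67637/134629) + (-6/(7 - 2))*57 = ((-1521 - 182) + 67637/134629) + (-6/5)*57 = (-1703 + 67637/134629) + ((⅕)*(-6))*57 = -229205550/134629 - 6/5*57 = -229205550/134629 - 342/5 = -1192070868/673145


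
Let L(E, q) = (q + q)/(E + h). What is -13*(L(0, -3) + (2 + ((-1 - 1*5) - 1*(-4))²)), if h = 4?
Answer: -117/2 ≈ -58.500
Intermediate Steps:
L(E, q) = 2*q/(4 + E) (L(E, q) = (q + q)/(E + 4) = (2*q)/(4 + E) = 2*q/(4 + E))
-13*(L(0, -3) + (2 + ((-1 - 1*5) - 1*(-4))²)) = -13*(2*(-3)/(4 + 0) + (2 + ((-1 - 1*5) - 1*(-4))²)) = -13*(2*(-3)/4 + (2 + ((-1 - 5) + 4)²)) = -13*(2*(-3)*(¼) + (2 + (-6 + 4)²)) = -13*(-3/2 + (2 + (-2)²)) = -13*(-3/2 + (2 + 4)) = -13*(-3/2 + 6) = -13*9/2 = -117/2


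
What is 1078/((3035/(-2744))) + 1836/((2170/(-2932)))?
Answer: -2275679576/658595 ≈ -3455.4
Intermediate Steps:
1078/((3035/(-2744))) + 1836/((2170/(-2932))) = 1078/((3035*(-1/2744))) + 1836/((2170*(-1/2932))) = 1078/(-3035/2744) + 1836/(-1085/1466) = 1078*(-2744/3035) + 1836*(-1466/1085) = -2958032/3035 - 2691576/1085 = -2275679576/658595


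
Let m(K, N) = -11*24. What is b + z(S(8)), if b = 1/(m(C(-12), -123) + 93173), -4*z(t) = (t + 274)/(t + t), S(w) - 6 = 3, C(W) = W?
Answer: -26293175/6689448 ≈ -3.9305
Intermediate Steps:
S(w) = 9 (S(w) = 6 + 3 = 9)
m(K, N) = -264
z(t) = -(274 + t)/(8*t) (z(t) = -(t + 274)/(4*(t + t)) = -(274 + t)/(4*(2*t)) = -(274 + t)*1/(2*t)/4 = -(274 + t)/(8*t))
b = 1/92909 (b = 1/(-264 + 93173) = 1/92909 ≈ 1.0763e-5)
b + z(S(8)) = 1/92909 + (⅛)*(-274 - 1*9)/9 = 1/92909 + (⅛)*(⅑)*(-274 - 9) = 1/92909 + (⅛)*(⅑)*(-283) = 1/92909 - 283/72 = -26293175/6689448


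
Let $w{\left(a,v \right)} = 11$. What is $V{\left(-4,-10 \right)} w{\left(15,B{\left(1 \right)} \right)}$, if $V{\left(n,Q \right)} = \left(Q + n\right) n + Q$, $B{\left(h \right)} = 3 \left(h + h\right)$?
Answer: $506$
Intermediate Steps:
$B{\left(h \right)} = 6 h$ ($B{\left(h \right)} = 3 \cdot 2 h = 6 h$)
$V{\left(n,Q \right)} = Q + n \left(Q + n\right)$ ($V{\left(n,Q \right)} = n \left(Q + n\right) + Q = Q + n \left(Q + n\right)$)
$V{\left(-4,-10 \right)} w{\left(15,B{\left(1 \right)} \right)} = \left(-10 + \left(-4\right)^{2} - -40\right) 11 = \left(-10 + 16 + 40\right) 11 = 46 \cdot 11 = 506$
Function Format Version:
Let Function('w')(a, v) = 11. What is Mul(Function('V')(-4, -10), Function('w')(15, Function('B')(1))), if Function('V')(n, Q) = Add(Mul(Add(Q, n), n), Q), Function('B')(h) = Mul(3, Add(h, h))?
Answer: 506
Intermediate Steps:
Function('B')(h) = Mul(6, h) (Function('B')(h) = Mul(3, Mul(2, h)) = Mul(6, h))
Function('V')(n, Q) = Add(Q, Mul(n, Add(Q, n))) (Function('V')(n, Q) = Add(Mul(n, Add(Q, n)), Q) = Add(Q, Mul(n, Add(Q, n))))
Mul(Function('V')(-4, -10), Function('w')(15, Function('B')(1))) = Mul(Add(-10, Pow(-4, 2), Mul(-10, -4)), 11) = Mul(Add(-10, 16, 40), 11) = Mul(46, 11) = 506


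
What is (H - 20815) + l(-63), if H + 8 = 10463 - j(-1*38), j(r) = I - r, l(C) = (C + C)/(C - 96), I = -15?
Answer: -550257/53 ≈ -10382.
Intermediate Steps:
l(C) = 2*C/(-96 + C) (l(C) = (2*C)/(-96 + C) = 2*C/(-96 + C))
j(r) = -15 - r
H = 10432 (H = -8 + (10463 - (-15 - (-1)*38)) = -8 + (10463 - (-15 - 1*(-38))) = -8 + (10463 - (-15 + 38)) = -8 + (10463 - 1*23) = -8 + (10463 - 23) = -8 + 10440 = 10432)
(H - 20815) + l(-63) = (10432 - 20815) + 2*(-63)/(-96 - 63) = -10383 + 2*(-63)/(-159) = -10383 + 2*(-63)*(-1/159) = -10383 + 42/53 = -550257/53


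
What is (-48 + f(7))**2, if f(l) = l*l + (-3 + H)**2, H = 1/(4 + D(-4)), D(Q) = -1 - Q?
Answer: 201601/2401 ≈ 83.965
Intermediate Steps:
H = 1/7 (H = 1/(4 + (-1 - 1*(-4))) = 1/(4 + (-1 + 4)) = 1/(4 + 3) = 1/7 ≈ 0.14286)
f(l) = 400/49 + l**2 (f(l) = l*l + (-3 + 1/7)**2 = l**2 + (-20/7)**2 = l**2 + 400/49 = 400/49 + l**2)
(-48 + f(7))**2 = (-48 + (400/49 + 7**2))**2 = (-48 + (400/49 + 49))**2 = (-48 + 2801/49)**2 = (449/49)**2 = 201601/2401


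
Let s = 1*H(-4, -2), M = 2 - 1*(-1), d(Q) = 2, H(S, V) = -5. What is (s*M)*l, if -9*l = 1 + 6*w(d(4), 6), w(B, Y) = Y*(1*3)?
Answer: 545/3 ≈ 181.67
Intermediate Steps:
w(B, Y) = 3*Y (w(B, Y) = Y*3 = 3*Y)
M = 3 (M = 2 + 1 = 3)
l = -109/9 (l = -(1 + 6*(3*6))/9 = -(1 + 6*18)/9 = -(1 + 108)/9 = -⅑*109 = -109/9 ≈ -12.111)
s = -5 (s = 1*(-5) = -5)
(s*M)*l = -5*3*(-109/9) = -15*(-109/9) = 545/3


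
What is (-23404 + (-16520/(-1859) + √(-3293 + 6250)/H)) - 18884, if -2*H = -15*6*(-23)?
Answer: -78596872/1859 - √2957/1035 ≈ -42279.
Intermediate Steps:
H = -1035 (H = -(-15*6)*(-23)/2 = -(-45)*(-23) = -½*2070 = -1035)
(-23404 + (-16520/(-1859) + √(-3293 + 6250)/H)) - 18884 = (-23404 + (-16520/(-1859) + √(-3293 + 6250)/(-1035))) - 18884 = (-23404 + (-16520*(-1/1859) + √2957*(-1/1035))) - 18884 = (-23404 + (16520/1859 - √2957/1035)) - 18884 = (-43491516/1859 - √2957/1035) - 18884 = -78596872/1859 - √2957/1035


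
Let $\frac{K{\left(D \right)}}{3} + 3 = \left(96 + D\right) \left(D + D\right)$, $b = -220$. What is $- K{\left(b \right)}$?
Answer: $-163671$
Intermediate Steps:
$K{\left(D \right)} = -9 + 6 D \left(96 + D\right)$ ($K{\left(D \right)} = -9 + 3 \left(96 + D\right) \left(D + D\right) = -9 + 3 \left(96 + D\right) 2 D = -9 + 3 \cdot 2 D \left(96 + D\right) = -9 + 6 D \left(96 + D\right)$)
$- K{\left(b \right)} = - (-9 + 6 \left(-220\right)^{2} + 576 \left(-220\right)) = - (-9 + 6 \cdot 48400 - 126720) = - (-9 + 290400 - 126720) = \left(-1\right) 163671 = -163671$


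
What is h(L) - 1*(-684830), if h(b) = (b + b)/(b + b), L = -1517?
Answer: 684831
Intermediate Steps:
h(b) = 1 (h(b) = (2*b)/((2*b)) = (2*b)*(1/(2*b)) = 1)
h(L) - 1*(-684830) = 1 - 1*(-684830) = 1 + 684830 = 684831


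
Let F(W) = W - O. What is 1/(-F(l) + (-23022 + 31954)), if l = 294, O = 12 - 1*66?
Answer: 1/8584 ≈ 0.00011650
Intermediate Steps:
O = -54 (O = 12 - 66 = -54)
F(W) = 54 + W (F(W) = W - 1*(-54) = W + 54 = 54 + W)
1/(-F(l) + (-23022 + 31954)) = 1/(-(54 + 294) + (-23022 + 31954)) = 1/(-1*348 + 8932) = 1/(-348 + 8932) = 1/8584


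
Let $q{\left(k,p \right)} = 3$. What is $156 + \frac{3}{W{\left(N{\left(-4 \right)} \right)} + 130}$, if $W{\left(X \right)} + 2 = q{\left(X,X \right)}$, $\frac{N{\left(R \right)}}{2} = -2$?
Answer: $\frac{20439}{131} \approx 156.02$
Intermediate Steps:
$N{\left(R \right)} = -4$ ($N{\left(R \right)} = 2 \left(-2\right) = -4$)
$W{\left(X \right)} = 1$ ($W{\left(X \right)} = -2 + 3 = 1$)
$156 + \frac{3}{W{\left(N{\left(-4 \right)} \right)} + 130} = 156 + \frac{3}{1 + 130} = 156 + \frac{3}{131} = \frac{20439}{131}$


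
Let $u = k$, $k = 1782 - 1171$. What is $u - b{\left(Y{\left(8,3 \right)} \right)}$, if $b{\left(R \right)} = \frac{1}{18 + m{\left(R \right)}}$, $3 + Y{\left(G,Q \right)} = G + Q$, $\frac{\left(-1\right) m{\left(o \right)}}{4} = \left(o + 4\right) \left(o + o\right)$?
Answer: $\frac{458251}{750} \approx 611.0$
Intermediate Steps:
$m{\left(o \right)} = - 8 o \left(4 + o\right)$ ($m{\left(o \right)} = - 4 \left(o + 4\right) \left(o + o\right) = - 4 \left(4 + o\right) 2 o = - 4 \cdot 2 o \left(4 + o\right) = - 8 o \left(4 + o\right)$)
$Y{\left(G,Q \right)} = -3 + G + Q$ ($Y{\left(G,Q \right)} = -3 + \left(G + Q\right) = -3 + G + Q$)
$k = 611$ ($k = 1782 - 1171 = 611$)
$b{\left(R \right)} = \frac{1}{18 - 8 R \left(4 + R\right)}$
$u = 611$
$u - b{\left(Y{\left(8,3 \right)} \right)} = 611 - - \frac{1}{-18 + 8 \left(-3 + 8 + 3\right) \left(4 + \left(-3 + 8 + 3\right)\right)} = 611 - - \frac{1}{-18 + 8 \cdot 8 \left(4 + 8\right)} = 611 - - \frac{1}{-18 + 8 \cdot 8 \cdot 12} = 611 - - \frac{1}{-18 + 768} = 611 - - \frac{1}{750} = 611 + \frac{1}{750} = \frac{458251}{750}$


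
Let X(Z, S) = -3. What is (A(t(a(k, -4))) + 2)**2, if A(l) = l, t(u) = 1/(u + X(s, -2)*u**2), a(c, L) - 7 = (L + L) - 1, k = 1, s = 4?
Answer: 729/196 ≈ 3.7194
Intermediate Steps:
a(c, L) = 6 + 2*L (a(c, L) = 7 + ((L + L) - 1) = 7 + (2*L - 1) = 7 + (-1 + 2*L) = 6 + 2*L)
t(u) = 1/(u - 3*u**2)
(A(t(a(k, -4))) + 2)**2 = (1/((6 + 2*(-4))*(1 - 3*(6 + 2*(-4)))) + 2)**2 = (1/((6 - 8)*(1 - 3*(6 - 8))) + 2)**2 = (1/((-2)*(1 - 3*(-2))) + 2)**2 = (-1/(2*(1 + 6)) + 2)**2 = (-1/2/7 + 2)**2 = (-1/2*1/7 + 2)**2 = (-1/14 + 2)**2 = (27/14)**2 = 729/196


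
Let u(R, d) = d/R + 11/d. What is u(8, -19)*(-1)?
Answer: 449/152 ≈ 2.9539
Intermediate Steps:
u(R, d) = 11/d + d/R
u(8, -19)*(-1) = (11/(-19) - 19/8)*(-1) = (11*(-1/19) - 19*⅛)*(-1) = (-11/19 - 19/8)*(-1) = -449/152*(-1) = 449/152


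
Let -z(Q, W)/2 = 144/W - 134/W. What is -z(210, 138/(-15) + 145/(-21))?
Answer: -2100/1691 ≈ -1.2419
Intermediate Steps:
z(Q, W) = -20/W (z(Q, W) = -2*(144/W - 134/W) = -20/W)
-z(210, 138/(-15) + 145/(-21)) = -(-20)/(138/(-15) + 145/(-21)) = -(-20)/(138*(-1/15) + 145*(-1/21)) = -(-20)/(-46/5 - 145/21) = -(-20)/(-1691/105) = -(-20)*(-105)/1691 = -1*2100/1691 = -2100/1691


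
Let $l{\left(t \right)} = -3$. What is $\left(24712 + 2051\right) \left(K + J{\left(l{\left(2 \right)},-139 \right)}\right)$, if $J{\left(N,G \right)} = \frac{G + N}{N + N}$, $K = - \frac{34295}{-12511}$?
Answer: $\frac{8842191886}{12511} \approx 7.0675 \cdot 10^{5}$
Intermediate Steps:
$K = \frac{34295}{12511}$ ($K = \left(-34295\right) \left(- \frac{1}{12511}\right) = \frac{34295}{12511} \approx 2.7412$)
$J{\left(N,G \right)} = \frac{G + N}{2 N}$
$\left(24712 + 2051\right) \left(K + J{\left(l{\left(2 \right)},-139 \right)}\right) = \left(24712 + 2051\right) \left(\frac{34295}{12511} + \frac{-139 - 3}{2 \left(-3\right)}\right) = 26763 \left(\frac{34295}{12511} + \frac{1}{2} \left(- \frac{1}{3}\right) \left(-142\right)\right) = 26763 \left(\frac{34295}{12511} + \frac{71}{3}\right) = 26763 \cdot \frac{991166}{37533} = \frac{8842191886}{12511}$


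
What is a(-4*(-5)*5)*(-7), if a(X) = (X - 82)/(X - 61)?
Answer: -42/13 ≈ -3.2308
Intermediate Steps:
a(X) = (-82 + X)/(-61 + X)
a(-4*(-5)*5)*(-7) = ((-82 - 4*(-5)*5)/(-61 - 4*(-5)*5))*(-7) = ((-82 + 20*5)/(-61 + 20*5))*(-7) = ((-82 + 100)/(-61 + 100))*(-7) = (18/39)*(-7) = ((1/39)*18)*(-7) = (6/13)*(-7) = -42/13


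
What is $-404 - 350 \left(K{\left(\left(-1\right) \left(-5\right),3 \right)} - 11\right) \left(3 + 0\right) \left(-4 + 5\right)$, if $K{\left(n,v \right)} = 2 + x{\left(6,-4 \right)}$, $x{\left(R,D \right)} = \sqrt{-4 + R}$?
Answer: $9046 - 1050 \sqrt{2} \approx 7561.1$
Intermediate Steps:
$K{\left(n,v \right)} = 2 + \sqrt{2}$ ($K{\left(n,v \right)} = 2 + \sqrt{-4 + 6} = 2 + \sqrt{2}$)
$-404 - 350 \left(K{\left(\left(-1\right) \left(-5\right),3 \right)} - 11\right) \left(3 + 0\right) \left(-4 + 5\right) = -404 - 350 \left(\left(2 + \sqrt{2}\right) - 11\right) \left(3 + 0\right) \left(-4 + 5\right) = -404 - 350 \left(-9 + \sqrt{2}\right) 3 \cdot 1 = -404 - 350 \left(-9 + \sqrt{2}\right) 3 = -404 - 350 \left(-27 + 3 \sqrt{2}\right) = -404 + \left(9450 - 1050 \sqrt{2}\right) = 9046 - 1050 \sqrt{2}$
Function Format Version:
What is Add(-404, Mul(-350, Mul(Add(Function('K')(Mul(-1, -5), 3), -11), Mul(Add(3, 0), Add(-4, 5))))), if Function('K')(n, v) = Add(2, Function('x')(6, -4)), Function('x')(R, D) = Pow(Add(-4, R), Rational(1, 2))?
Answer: Add(9046, Mul(-1050, Pow(2, Rational(1, 2)))) ≈ 7561.1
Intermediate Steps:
Function('K')(n, v) = Add(2, Pow(2, Rational(1, 2))) (Function('K')(n, v) = Add(2, Pow(Add(-4, 6), Rational(1, 2))) = Add(2, Pow(2, Rational(1, 2))))
Add(-404, Mul(-350, Mul(Add(Function('K')(Mul(-1, -5), 3), -11), Mul(Add(3, 0), Add(-4, 5))))) = Add(-404, Mul(-350, Mul(Add(Add(2, Pow(2, Rational(1, 2))), -11), Mul(Add(3, 0), Add(-4, 5))))) = Add(-404, Mul(-350, Mul(Add(-9, Pow(2, Rational(1, 2))), Mul(3, 1)))) = Add(-404, Mul(-350, Mul(Add(-9, Pow(2, Rational(1, 2))), 3))) = Add(-404, Mul(-350, Add(-27, Mul(3, Pow(2, Rational(1, 2)))))) = Add(-404, Add(9450, Mul(-1050, Pow(2, Rational(1, 2))))) = Add(9046, Mul(-1050, Pow(2, Rational(1, 2))))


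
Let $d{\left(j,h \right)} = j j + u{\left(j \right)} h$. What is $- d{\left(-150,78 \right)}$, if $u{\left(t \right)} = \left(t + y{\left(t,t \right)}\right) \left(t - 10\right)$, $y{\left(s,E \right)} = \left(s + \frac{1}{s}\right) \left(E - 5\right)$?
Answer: $288278396$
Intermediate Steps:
$y{\left(s,E \right)} = \left(-5 + E\right) \left(s + \frac{1}{s}\right)$ ($y{\left(s,E \right)} = \left(s + \frac{1}{s}\right) \left(-5 + E\right) = \left(-5 + E\right) \left(s + \frac{1}{s}\right)$)
$u{\left(t \right)} = \left(-10 + t\right) \left(t + \frac{-5 + t + t^{2} \left(-5 + t\right)}{t}\right)$ ($u{\left(t \right)} = \left(t + \frac{-5 + t + t^{2} \left(-5 + t\right)}{t}\right) \left(t - 10\right) = \left(t + \frac{-5 + t + t^{2} \left(-5 + t\right)}{t}\right) \left(-10 + t\right) = \left(-10 + t\right) \left(t + \frac{-5 + t + t^{2} \left(-5 + t\right)}{t}\right)$)
$d{\left(j,h \right)} = j^{2} + h \left(-15 + j^{3} - 14 j^{2} + 41 j + \frac{50}{j}\right)$ ($d{\left(j,h \right)} = j j + \left(-15 + j^{3} - 14 j^{2} + 41 j + \frac{50}{j}\right) h = j^{2} + h \left(-15 + j^{3} - 14 j^{2} + 41 j + \frac{50}{j}\right)$)
$- d{\left(-150,78 \right)} = - (\left(-150\right)^{2} - 1170 + 78 \left(-150\right)^{3} - 1092 \left(-150\right)^{2} + 41 \cdot 78 \left(-150\right) + 50 \cdot 78 \frac{1}{-150}) = - (22500 - 1170 + 78 \left(-3375000\right) - 1092 \cdot 22500 - 479700 + 50 \cdot 78 \left(- \frac{1}{150}\right)) = - (22500 - 1170 - 263250000 - 24570000 - 479700 - 26) = \left(-1\right) \left(-288278396\right) = 288278396$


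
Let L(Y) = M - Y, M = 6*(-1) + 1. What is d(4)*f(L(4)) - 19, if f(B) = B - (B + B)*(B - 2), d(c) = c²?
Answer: -3331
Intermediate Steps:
M = -5 (M = -6 + 1 = -5)
L(Y) = -5 - Y
f(B) = B - 2*B*(-2 + B)
d(4)*f(L(4)) - 19 = 4²*((-5 - 1*4)*(5 - 2*(-5 - 1*4))) - 19 = 16*((-5 - 4)*(5 - 2*(-5 - 4))) - 19 = 16*(-9*(5 - 2*(-9))) - 19 = 16*(-9*(5 + 18)) - 19 = 16*(-9*23) - 19 = 16*(-207) - 19 = -3312 - 19 = -3331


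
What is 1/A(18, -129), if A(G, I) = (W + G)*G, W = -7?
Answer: 1/198 ≈ 0.0050505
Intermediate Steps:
A(G, I) = G*(-7 + G) (A(G, I) = (-7 + G)*G = G*(-7 + G))
1/A(18, -129) = 1/(18*(-7 + 18)) = 1/(18*11) = 1/198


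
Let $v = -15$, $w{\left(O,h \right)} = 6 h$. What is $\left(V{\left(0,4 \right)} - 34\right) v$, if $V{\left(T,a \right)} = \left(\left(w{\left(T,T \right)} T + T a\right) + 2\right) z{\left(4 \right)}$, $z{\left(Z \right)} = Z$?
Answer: $390$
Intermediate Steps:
$V{\left(T,a \right)} = 8 + 24 T^{2} + 4 T a$ ($V{\left(T,a \right)} = \left(\left(6 T T + T a\right) + 2\right) 4 = \left(\left(6 T^{2} + T a\right) + 2\right) 4 = \left(2 + 6 T^{2} + T a\right) 4 = 8 + 24 T^{2} + 4 T a$)
$\left(V{\left(0,4 \right)} - 34\right) v = \left(\left(8 + 24 \cdot 0^{2} + 4 \cdot 0 \cdot 4\right) - 34\right) \left(-15\right) = \left(\left(8 + 24 \cdot 0 + 0\right) - 34\right) \left(-15\right) = \left(\left(8 + 0 + 0\right) - 34\right) \left(-15\right) = \left(8 - 34\right) \left(-15\right) = \left(-26\right) \left(-15\right) = 390$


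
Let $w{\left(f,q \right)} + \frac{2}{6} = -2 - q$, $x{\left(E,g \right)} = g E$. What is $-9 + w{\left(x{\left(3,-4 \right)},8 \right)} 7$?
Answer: $- \frac{244}{3} \approx -81.333$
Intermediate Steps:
$x{\left(E,g \right)} = E g$
$w{\left(f,q \right)} = - \frac{7}{3} - q$ ($w{\left(f,q \right)} = - \frac{1}{3} - \left(2 + q\right) = - \frac{7}{3} - q$)
$-9 + w{\left(x{\left(3,-4 \right)},8 \right)} 7 = -9 + \left(- \frac{7}{3} - 8\right) 7 = -9 - \frac{217}{3} = - \frac{244}{3}$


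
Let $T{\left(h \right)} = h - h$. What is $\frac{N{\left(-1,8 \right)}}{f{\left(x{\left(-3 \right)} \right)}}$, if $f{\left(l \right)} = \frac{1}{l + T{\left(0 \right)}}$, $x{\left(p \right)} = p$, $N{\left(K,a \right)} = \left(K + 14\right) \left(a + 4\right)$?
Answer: $-468$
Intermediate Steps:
$N{\left(K,a \right)} = \left(4 + a\right) \left(14 + K\right)$ ($N{\left(K,a \right)} = \left(14 + K\right) \left(4 + a\right) = \left(4 + a\right) \left(14 + K\right)$)
$T{\left(h \right)} = 0$
$f{\left(l \right)} = \frac{1}{l}$ ($f{\left(l \right)} = \frac{1}{l + 0} = \frac{1}{l}$)
$\frac{N{\left(-1,8 \right)}}{f{\left(x{\left(-3 \right)} \right)}} = \frac{56 + 4 \left(-1\right) + 14 \cdot 8 - 8}{\frac{1}{-3}} = \frac{56 - 4 + 112 - 8}{- \frac{1}{3}} = 156 \left(-3\right) = -468$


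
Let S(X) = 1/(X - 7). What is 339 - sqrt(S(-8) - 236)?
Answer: 339 - I*sqrt(53115)/15 ≈ 339.0 - 15.364*I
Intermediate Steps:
S(X) = 1/(-7 + X)
339 - sqrt(S(-8) - 236) = 339 - sqrt(1/(-7 - 8) - 236) = 339 - sqrt(1/(-15) - 236) = 339 - sqrt(-1/15 - 236) = 339 - sqrt(-3541/15) = 339 - I*sqrt(53115)/15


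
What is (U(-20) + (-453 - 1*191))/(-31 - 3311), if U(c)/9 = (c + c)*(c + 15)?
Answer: -578/1671 ≈ -0.34590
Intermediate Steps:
U(c) = 18*c*(15 + c) (U(c) = 9*((c + c)*(c + 15)) = 9*((2*c)*(15 + c)) = 9*(2*c*(15 + c)) = 18*c*(15 + c))
(U(-20) + (-453 - 1*191))/(-31 - 3311) = (18*(-20)*(15 - 20) + (-453 - 1*191))/(-31 - 3311) = (18*(-20)*(-5) + (-453 - 191))/(-3342) = (1800 - 644)*(-1/3342) = 1156*(-1/3342) = -578/1671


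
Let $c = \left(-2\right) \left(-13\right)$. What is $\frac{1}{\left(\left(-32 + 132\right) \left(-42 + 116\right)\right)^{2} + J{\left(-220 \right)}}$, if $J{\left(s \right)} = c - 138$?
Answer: $\frac{1}{54759888} \approx 1.8262 \cdot 10^{-8}$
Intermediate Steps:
$c = 26$
$J{\left(s \right)} = -112$ ($J{\left(s \right)} = 26 - 138 = -112$)
$\frac{1}{\left(\left(-32 + 132\right) \left(-42 + 116\right)\right)^{2} + J{\left(-220 \right)}} = \frac{1}{\left(\left(-32 + 132\right) \left(-42 + 116\right)\right)^{2} - 112} = \frac{1}{\left(100 \cdot 74\right)^{2} - 112} = \frac{1}{7400^{2} - 112} = \frac{1}{54760000 - 112} = \frac{1}{54759888}$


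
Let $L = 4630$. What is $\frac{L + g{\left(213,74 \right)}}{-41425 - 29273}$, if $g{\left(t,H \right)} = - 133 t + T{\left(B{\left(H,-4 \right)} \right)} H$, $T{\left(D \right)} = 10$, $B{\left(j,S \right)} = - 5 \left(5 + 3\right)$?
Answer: $\frac{7653}{23566} \approx 0.32475$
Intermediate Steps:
$B{\left(j,S \right)} = -40$ ($B{\left(j,S \right)} = \left(-5\right) 8 = -40$)
$g{\left(t,H \right)} = - 133 t + 10 H$
$\frac{L + g{\left(213,74 \right)}}{-41425 - 29273} = \frac{4630 + \left(\left(-133\right) 213 + 10 \cdot 74\right)}{-41425 - 29273} = \frac{4630 + \left(-28329 + 740\right)}{-70698} = \left(4630 - 27589\right) \left(- \frac{1}{70698}\right) = \left(-22959\right) \left(- \frac{1}{70698}\right) = \frac{7653}{23566}$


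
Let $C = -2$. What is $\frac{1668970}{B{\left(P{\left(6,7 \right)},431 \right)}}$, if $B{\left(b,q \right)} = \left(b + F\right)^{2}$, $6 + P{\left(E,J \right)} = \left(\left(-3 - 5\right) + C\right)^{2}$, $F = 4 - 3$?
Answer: $\frac{333794}{1805} \approx 184.93$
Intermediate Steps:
$F = 1$
$P{\left(E,J \right)} = 94$ ($P{\left(E,J \right)} = -6 + \left(\left(-3 - 5\right) - 2\right)^{2} = -6 + \left(-8 - 2\right)^{2} = -6 + \left(-10\right)^{2} = -6 + 100 = 94$)
$B{\left(b,q \right)} = \left(1 + b\right)^{2}$ ($B{\left(b,q \right)} = \left(b + 1\right)^{2} = \left(1 + b\right)^{2}$)
$\frac{1668970}{B{\left(P{\left(6,7 \right)},431 \right)}} = \frac{1668970}{\left(1 + 94\right)^{2}} = \frac{1668970}{95^{2}} = \frac{1668970}{9025} = 1668970 \cdot \frac{1}{9025} = \frac{333794}{1805}$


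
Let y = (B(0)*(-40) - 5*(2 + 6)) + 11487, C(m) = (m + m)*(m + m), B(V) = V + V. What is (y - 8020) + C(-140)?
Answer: 81827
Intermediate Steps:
B(V) = 2*V
C(m) = 4*m**2 (C(m) = (2*m)*(2*m) = 4*m**2)
y = 11447 (y = ((2*0)*(-40) - 5*(2 + 6)) + 11487 = (0*(-40) - 5*8) + 11487 = (0 - 40) + 11487 = -40 + 11487 = 11447)
(y - 8020) + C(-140) = (11447 - 8020) + 4*(-140)**2 = 3427 + 4*19600 = 3427 + 78400 = 81827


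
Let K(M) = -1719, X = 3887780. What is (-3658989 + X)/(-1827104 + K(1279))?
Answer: -228791/1828823 ≈ -0.12510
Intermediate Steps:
(-3658989 + X)/(-1827104 + K(1279)) = (-3658989 + 3887780)/(-1827104 - 1719) = 228791/(-1828823) = 228791*(-1/1828823) = -228791/1828823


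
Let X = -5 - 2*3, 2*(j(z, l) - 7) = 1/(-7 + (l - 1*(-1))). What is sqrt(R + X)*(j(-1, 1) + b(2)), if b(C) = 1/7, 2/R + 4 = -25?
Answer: 17*I*sqrt(9309)/70 ≈ 23.432*I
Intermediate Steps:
R = -2/29 (R = 2/(-4 - 25) = 2/(-29) = 2*(-1/29) = -2/29 ≈ -0.068966)
b(C) = 1/7
j(z, l) = 7 + 1/(2*(-6 + l)) (j(z, l) = 7 + 1/(2*(-7 + (l - 1*(-1)))) = 7 + 1/(2*(-7 + (l + 1))) = 7 + 1/(2*(-7 + (1 + l))) = 7 + 1/(2*(-6 + l)))
X = -11 (X = -5 - 6 = -11)
sqrt(R + X)*(j(-1, 1) + b(2)) = sqrt(-2/29 - 11)*((-83 + 14*1)/(2*(-6 + 1)) + 1/7) = sqrt(-321/29)*((1/2)*(-83 + 14)/(-5) + 1/7) = (I*sqrt(9309)/29)*((1/2)*(-1/5)*(-69) + 1/7) = (I*sqrt(9309)/29)*(69/10 + 1/7) = (I*sqrt(9309)/29)*(493/70) = 17*I*sqrt(9309)/70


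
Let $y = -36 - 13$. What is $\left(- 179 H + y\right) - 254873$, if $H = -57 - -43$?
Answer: $-252416$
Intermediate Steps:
$H = -14$ ($H = -57 + 43 = -14$)
$y = -49$
$\left(- 179 H + y\right) - 254873 = \left(\left(-179\right) \left(-14\right) - 49\right) - 254873 = \left(2506 - 49\right) - 254873 = 2457 - 254873 = -252416$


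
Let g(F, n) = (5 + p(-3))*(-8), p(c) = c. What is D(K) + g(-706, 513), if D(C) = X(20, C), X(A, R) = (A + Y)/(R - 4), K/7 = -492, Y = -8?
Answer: -13795/862 ≈ -16.003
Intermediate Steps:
K = -3444 (K = 7*(-492) = -3444)
X(A, R) = (-8 + A)/(-4 + R) (X(A, R) = (A - 8)/(R - 4) = (-8 + A)/(-4 + R))
g(F, n) = -16 (g(F, n) = (5 - 3)*(-8) = 2*(-8) = -16)
D(C) = 12/(-4 + C) (D(C) = (-8 + 20)/(-4 + C) = 12/(-4 + C))
D(K) + g(-706, 513) = 12/(-4 - 3444) - 16 = 12/(-3448) - 16 = 12*(-1/3448) - 16 = -3/862 - 16 = -13795/862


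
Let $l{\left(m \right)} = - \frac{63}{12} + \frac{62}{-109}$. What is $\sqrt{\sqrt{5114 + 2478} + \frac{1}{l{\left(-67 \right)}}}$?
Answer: $\frac{\sqrt{-1106132 + 12872738 \sqrt{1898}}}{2537} \approx 9.3252$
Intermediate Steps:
$l{\left(m \right)} = - \frac{2537}{436}$ ($l{\left(m \right)} = \left(-63\right) \frac{1}{12} + 62 \left(- \frac{1}{109}\right) = - \frac{21}{4} - \frac{62}{109} = - \frac{2537}{436}$)
$\sqrt{\sqrt{5114 + 2478} + \frac{1}{l{\left(-67 \right)}}} = \sqrt{\sqrt{5114 + 2478} + \frac{1}{- \frac{2537}{436}}} = \sqrt{\sqrt{7592} - \frac{436}{2537}} = \sqrt{2 \sqrt{1898} - \frac{436}{2537}} = \sqrt{- \frac{436}{2537} + 2 \sqrt{1898}}$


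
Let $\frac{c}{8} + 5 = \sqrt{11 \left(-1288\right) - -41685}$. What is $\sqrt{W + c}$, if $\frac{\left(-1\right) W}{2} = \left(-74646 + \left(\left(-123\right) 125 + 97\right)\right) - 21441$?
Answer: $\sqrt{222690 + 8 \sqrt{27517}} \approx 473.3$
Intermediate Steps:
$c = -40 + 8 \sqrt{27517}$ ($c = -40 + 8 \sqrt{11 \left(-1288\right) - -41685} = -40 + 8 \sqrt{-14168 + 41685} = -40 + 8 \sqrt{27517} \approx 1287.1$)
$W = 222730$ ($W = - 2 \left(\left(-74646 + \left(\left(-123\right) 125 + 97\right)\right) - 21441\right) = - 2 \left(\left(-74646 + \left(-15375 + 97\right)\right) - 21441\right) = - 2 \left(\left(-74646 - 15278\right) - 21441\right) = - 2 \left(-89924 - 21441\right) = \left(-2\right) \left(-111365\right) = 222730$)
$\sqrt{W + c} = \sqrt{222730 - \left(40 - 8 \sqrt{27517}\right)} = \sqrt{222690 + 8 \sqrt{27517}}$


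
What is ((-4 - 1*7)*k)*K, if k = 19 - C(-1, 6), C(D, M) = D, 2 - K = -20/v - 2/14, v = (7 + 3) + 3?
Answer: -73700/91 ≈ -809.89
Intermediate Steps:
v = 13 (v = 10 + 3 = 13)
K = 335/91 (K = 2 - (-20/13 - 2/14) = 2 - (-20*1/13 - 2*1/14) = 2 - (-20/13 - ⅐) = 2 - 1*(-153/91) = 2 + 153/91 = 335/91 ≈ 3.6813)
k = 20 (k = 19 - 1*(-1) = 19 + 1 = 20)
((-4 - 1*7)*k)*K = ((-4 - 1*7)*20)*(335/91) = ((-4 - 7)*20)*(335/91) = -11*20*(335/91) = -220*335/91 = -73700/91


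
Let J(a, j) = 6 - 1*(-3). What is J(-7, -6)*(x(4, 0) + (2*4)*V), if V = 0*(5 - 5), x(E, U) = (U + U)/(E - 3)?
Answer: 0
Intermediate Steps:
J(a, j) = 9 (J(a, j) = 6 + 3 = 9)
x(E, U) = 2*U/(-3 + E) (x(E, U) = (2*U)/(-3 + E) = 2*U/(-3 + E))
V = 0 (V = 0*0 = 0)
J(-7, -6)*(x(4, 0) + (2*4)*V) = 9*(2*0/(-3 + 4) + (2*4)*0) = 9*(2*0/1 + 8*0) = 9*(2*0*1 + 0) = 9*(0 + 0) = 9*0 = 0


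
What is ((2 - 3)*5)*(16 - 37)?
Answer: 105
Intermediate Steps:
((2 - 3)*5)*(16 - 37) = -1*5*(-21) = -5*(-21) = 105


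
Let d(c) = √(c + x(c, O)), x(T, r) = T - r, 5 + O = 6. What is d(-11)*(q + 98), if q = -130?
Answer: -32*I*√23 ≈ -153.47*I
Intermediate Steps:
O = 1 (O = -5 + 6 = 1)
d(c) = √(-1 + 2*c) (d(c) = √(c + (c - 1*1)) = √(c + (c - 1)) = √(c + (-1 + c)) = √(-1 + 2*c))
d(-11)*(q + 98) = √(-1 + 2*(-11))*(-130 + 98) = √(-1 - 22)*(-32) = √(-23)*(-32) = (I*√23)*(-32) = -32*I*√23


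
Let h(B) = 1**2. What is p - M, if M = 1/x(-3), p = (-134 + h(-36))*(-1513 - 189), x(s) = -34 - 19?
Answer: 11997399/53 ≈ 2.2637e+5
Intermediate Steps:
h(B) = 1
x(s) = -53
p = 226366 (p = (-134 + 1)*(-1513 - 189) = -133*(-1702) = 226366)
M = -1/53 (M = 1/(-53) = -1/53 ≈ -0.018868)
p - M = 226366 - 1*(-1/53) = 226366 + 1/53 = 11997399/53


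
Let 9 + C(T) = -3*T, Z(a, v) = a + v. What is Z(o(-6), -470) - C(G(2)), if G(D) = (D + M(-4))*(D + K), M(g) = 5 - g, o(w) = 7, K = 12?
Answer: 8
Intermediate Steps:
G(D) = (9 + D)*(12 + D) (G(D) = (D + (5 - 1*(-4)))*(D + 12) = (D + (5 + 4))*(12 + D) = (D + 9)*(12 + D) = (9 + D)*(12 + D))
C(T) = -9 - 3*T
Z(o(-6), -470) - C(G(2)) = (7 - 470) - (-9 - 3*(108 + 2² + 21*2)) = -463 - (-9 - 3*(108 + 4 + 42)) = -463 - (-9 - 3*154) = -463 - (-9 - 462) = -463 - 1*(-471) = -463 + 471 = 8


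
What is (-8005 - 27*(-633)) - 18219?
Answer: -9133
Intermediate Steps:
(-8005 - 27*(-633)) - 18219 = (-8005 + 17091) - 18219 = 9086 - 18219 = -9133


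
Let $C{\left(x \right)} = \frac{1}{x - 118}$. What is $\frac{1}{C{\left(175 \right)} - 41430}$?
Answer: $- \frac{57}{2361509} \approx -2.4137 \cdot 10^{-5}$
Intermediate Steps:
$C{\left(x \right)} = \frac{1}{-118 + x}$
$\frac{1}{C{\left(175 \right)} - 41430} = \frac{1}{\frac{1}{-118 + 175} - 41430} = \frac{1}{\frac{1}{57} - 41430} = \frac{1}{- \frac{2361509}{57}} = - \frac{57}{2361509}$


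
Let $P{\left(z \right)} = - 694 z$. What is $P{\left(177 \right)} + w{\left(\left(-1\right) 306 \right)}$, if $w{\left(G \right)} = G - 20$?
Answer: $-123164$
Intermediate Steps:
$w{\left(G \right)} = -20 + G$ ($w{\left(G \right)} = G - 20 = -20 + G$)
$P{\left(177 \right)} + w{\left(\left(-1\right) 306 \right)} = \left(-694\right) 177 - 326 = -122838 - 326 = -123164$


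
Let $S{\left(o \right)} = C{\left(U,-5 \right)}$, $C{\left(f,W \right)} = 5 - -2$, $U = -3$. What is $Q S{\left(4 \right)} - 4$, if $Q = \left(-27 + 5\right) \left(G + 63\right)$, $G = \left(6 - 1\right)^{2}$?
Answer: $-13556$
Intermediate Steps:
$G = 25$ ($G = 5^{2} = 25$)
$C{\left(f,W \right)} = 7$ ($C{\left(f,W \right)} = 5 + 2 = 7$)
$S{\left(o \right)} = 7$
$Q = -1936$ ($Q = \left(-27 + 5\right) \left(25 + 63\right) = \left(-22\right) 88 = -1936$)
$Q S{\left(4 \right)} - 4 = \left(-1936\right) 7 - 4 = -13552 - 4 = -13556$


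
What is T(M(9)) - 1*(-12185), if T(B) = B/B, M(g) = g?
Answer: 12186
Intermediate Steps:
T(B) = 1
T(M(9)) - 1*(-12185) = 1 - 1*(-12185) = 1 + 12185 = 12186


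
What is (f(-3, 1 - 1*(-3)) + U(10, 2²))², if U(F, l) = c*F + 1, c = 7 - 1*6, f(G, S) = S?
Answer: 225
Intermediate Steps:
c = 1 (c = 7 - 6 = 1)
U(F, l) = 1 + F (U(F, l) = 1*F + 1 = F + 1 = 1 + F)
(f(-3, 1 - 1*(-3)) + U(10, 2²))² = ((1 - 1*(-3)) + (1 + 10))² = ((1 + 3) + 11)² = (4 + 11)² = 15² = 225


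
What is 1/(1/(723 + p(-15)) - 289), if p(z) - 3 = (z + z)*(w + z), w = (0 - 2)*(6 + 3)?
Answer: -1716/495923 ≈ -0.0034602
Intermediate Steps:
w = -18 (w = -2*9 = -18)
p(z) = 3 + 2*z*(-18 + z) (p(z) = 3 + (z + z)*(-18 + z) = 3 + (2*z)*(-18 + z) = 3 + 2*z*(-18 + z))
1/(1/(723 + p(-15)) - 289) = 1/(1/(723 + (3 - 36*(-15) + 2*(-15)²)) - 289) = 1/(1/(723 + (3 + 540 + 2*225)) - 289) = 1/(1/(723 + (3 + 540 + 450)) - 289) = 1/(1/(723 + 993) - 289) = 1/(1/1716 - 289) = 1/(-495923/1716) = -1716/495923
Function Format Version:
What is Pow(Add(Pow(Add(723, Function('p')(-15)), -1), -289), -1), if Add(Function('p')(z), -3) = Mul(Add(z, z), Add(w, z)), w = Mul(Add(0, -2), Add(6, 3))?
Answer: Rational(-1716, 495923) ≈ -0.0034602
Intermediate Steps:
w = -18 (w = Mul(-2, 9) = -18)
Function('p')(z) = Add(3, Mul(2, z, Add(-18, z))) (Function('p')(z) = Add(3, Mul(Add(z, z), Add(-18, z))) = Add(3, Mul(Mul(2, z), Add(-18, z))) = Add(3, Mul(2, z, Add(-18, z))))
Pow(Add(Pow(Add(723, Function('p')(-15)), -1), -289), -1) = Pow(Add(Pow(Add(723, Add(3, Mul(-36, -15), Mul(2, Pow(-15, 2)))), -1), -289), -1) = Pow(Add(Pow(Add(723, Add(3, 540, Mul(2, 225))), -1), -289), -1) = Pow(Add(Pow(Add(723, Add(3, 540, 450)), -1), -289), -1) = Pow(Add(Pow(Add(723, 993), -1), -289), -1) = Pow(Add(Pow(1716, -1), -289), -1) = Pow(Add(Rational(1, 1716), -289), -1) = Pow(Rational(-495923, 1716), -1) = Rational(-1716, 495923)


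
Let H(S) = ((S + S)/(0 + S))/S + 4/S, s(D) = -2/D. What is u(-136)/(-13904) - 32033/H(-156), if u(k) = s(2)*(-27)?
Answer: 11580057605/13904 ≈ 8.3286e+5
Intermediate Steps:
H(S) = 6/S (H(S) = ((2*S)/S)/S + 4/S = 2/S + 4/S = 6/S)
u(k) = 27 (u(k) = -2/2*(-27) = -2*½*(-27) = -1*(-27) = 27)
u(-136)/(-13904) - 32033/H(-156) = 27/(-13904) - 32033/(6/(-156)) = 27*(-1/13904) - 32033/(6*(-1/156)) = -27/13904 - 32033/(-1/26) = -27/13904 - 32033*(-26) = -27/13904 + 832858 = 11580057605/13904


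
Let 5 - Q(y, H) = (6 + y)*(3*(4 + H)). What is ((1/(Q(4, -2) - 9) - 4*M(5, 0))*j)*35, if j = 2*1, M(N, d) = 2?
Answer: -17955/32 ≈ -561.09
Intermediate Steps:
j = 2
Q(y, H) = 5 - (6 + y)*(12 + 3*H) (Q(y, H) = 5 - (6 + y)*3*(4 + H) = 5 - (6 + y)*(12 + 3*H))
((1/(Q(4, -2) - 9) - 4*M(5, 0))*j)*35 = ((1/((-67 - 18*(-2) - 12*4 - 3*(-2)*4) - 9) - 4*2)*2)*35 = ((1/((-67 + 36 - 48 + 24) - 9) - 8)*2)*35 = ((1/(-55 - 9) - 8)*2)*35 = ((1/(-64) - 8)*2)*35 = ((-1/64 - 8)*2)*35 = -513/64*2*35 = -513/32*35 = -17955/32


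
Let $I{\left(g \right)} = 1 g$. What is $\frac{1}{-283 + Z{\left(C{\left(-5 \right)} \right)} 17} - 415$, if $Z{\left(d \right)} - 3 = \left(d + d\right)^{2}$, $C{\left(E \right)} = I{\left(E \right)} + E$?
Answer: $- \frac{2725719}{6568} \approx -415.0$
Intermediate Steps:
$I{\left(g \right)} = g$
$C{\left(E \right)} = 2 E$ ($C{\left(E \right)} = E + E = 2 E$)
$Z{\left(d \right)} = 3 + 4 d^{2}$ ($Z{\left(d \right)} = 3 + \left(d + d\right)^{2} = 3 + \left(2 d\right)^{2} = 3 + 4 d^{2}$)
$\frac{1}{-283 + Z{\left(C{\left(-5 \right)} \right)} 17} - 415 = \frac{1}{-283 + \left(3 + 4 \left(2 \left(-5\right)\right)^{2}\right) 17} - 415 = \frac{1}{-283 + \left(3 + 4 \left(-10\right)^{2}\right) 17} - 415 = \frac{1}{-283 + \left(3 + 4 \cdot 100\right) 17} - 415 = \frac{1}{-283 + \left(3 + 400\right) 17} - 415 = \frac{1}{-283 + 403 \cdot 17} - 415 = \frac{1}{-283 + 6851} - 415 = \frac{1}{6568} - 415 = - \frac{2725719}{6568}$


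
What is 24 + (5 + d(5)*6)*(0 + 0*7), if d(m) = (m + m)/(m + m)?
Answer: 24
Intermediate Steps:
d(m) = 1 (d(m) = (2*m)/((2*m)) = (2*m)*(1/(2*m)) = 1)
24 + (5 + d(5)*6)*(0 + 0*7) = 24 + (5 + 1*6)*(0 + 0*7) = 24 + (5 + 6)*(0 + 0) = 24 + 11*0 = 24 + 0 = 24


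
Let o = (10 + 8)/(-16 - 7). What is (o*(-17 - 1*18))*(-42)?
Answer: -26460/23 ≈ -1150.4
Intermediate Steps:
o = -18/23 (o = 18/(-23) = 18*(-1/23) = -18/23 ≈ -0.78261)
(o*(-17 - 1*18))*(-42) = -18*(-17 - 1*18)/23*(-42) = -18*(-17 - 18)/23*(-42) = -18/23*(-35)*(-42) = (630/23)*(-42) = -26460/23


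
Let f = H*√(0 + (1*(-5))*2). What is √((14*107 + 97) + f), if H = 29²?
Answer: √(1595 + 841*I*√10) ≈ 48.457 + 27.442*I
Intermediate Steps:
H = 841
f = 841*I*√10 (f = 841*√(0 + (1*(-5))*2) = 841*√(0 - 5*2) = 841*√(0 - 10) = 841*√(-10) = 841*(I*√10) = 841*I*√10 ≈ 2659.5*I)
√((14*107 + 97) + f) = √((14*107 + 97) + 841*I*√10) = √((1498 + 97) + 841*I*√10) = √(1595 + 841*I*√10)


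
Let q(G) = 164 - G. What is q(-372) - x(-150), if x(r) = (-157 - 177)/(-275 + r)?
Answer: 227466/425 ≈ 535.21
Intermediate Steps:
x(r) = -334/(-275 + r)
q(-372) - x(-150) = (164 - 1*(-372)) - (-334)/(-275 - 150) = (164 + 372) - (-334)/(-425) = 536 - (-334)*(-1)/425 = 536 - 1*334/425 = 536 - 334/425 = 227466/425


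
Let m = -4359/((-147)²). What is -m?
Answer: 1453/7203 ≈ 0.20172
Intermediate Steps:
m = -1453/7203 (m = -4359/21609 = -4359*1/21609 = -1453/7203 ≈ -0.20172)
-m = -1*(-1453/7203) = 1453/7203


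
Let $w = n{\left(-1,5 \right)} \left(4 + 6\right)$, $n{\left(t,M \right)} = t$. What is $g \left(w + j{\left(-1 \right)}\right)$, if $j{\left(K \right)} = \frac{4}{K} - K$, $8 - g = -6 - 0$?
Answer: $-182$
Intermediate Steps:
$g = 14$ ($g = 8 - \left(-6 - 0\right) = 8 - \left(-6 + 0\right) = 8 - -6 = 8 + 6 = 14$)
$w = -10$ ($w = - (4 + 6) = \left(-1\right) 10 = -10$)
$j{\left(K \right)} = - K + \frac{4}{K}$
$g \left(w + j{\left(-1 \right)}\right) = 14 \left(-10 + \left(\left(-1\right) \left(-1\right) + \frac{4}{-1}\right)\right) = 14 \left(-10 + \left(1 + 4 \left(-1\right)\right)\right) = 14 \left(-10 + \left(1 - 4\right)\right) = 14 \left(-10 - 3\right) = 14 \left(-13\right) = -182$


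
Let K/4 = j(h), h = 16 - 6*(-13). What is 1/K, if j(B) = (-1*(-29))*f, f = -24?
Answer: -1/2784 ≈ -0.00035920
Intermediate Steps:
h = 94 (h = 16 + 78 = 94)
j(B) = -696 (j(B) = -1*(-29)*(-24) = 29*(-24) = -696)
K = -2784 (K = 4*(-696) = -2784)
1/K = 1/(-2784) = -1/2784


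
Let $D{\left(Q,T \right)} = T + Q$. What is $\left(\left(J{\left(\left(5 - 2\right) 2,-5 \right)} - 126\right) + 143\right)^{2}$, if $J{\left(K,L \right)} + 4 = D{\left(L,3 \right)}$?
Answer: $121$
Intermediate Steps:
$D{\left(Q,T \right)} = Q + T$
$J{\left(K,L \right)} = -1 + L$ ($J{\left(K,L \right)} = -4 + \left(L + 3\right) = -4 + \left(3 + L\right) = -1 + L$)
$\left(\left(J{\left(\left(5 - 2\right) 2,-5 \right)} - 126\right) + 143\right)^{2} = \left(\left(\left(-1 - 5\right) - 126\right) + 143\right)^{2} = \left(\left(-6 - 126\right) + 143\right)^{2} = \left(-132 + 143\right)^{2} = 11^{2} = 121$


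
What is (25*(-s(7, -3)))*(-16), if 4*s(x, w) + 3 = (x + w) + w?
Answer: -200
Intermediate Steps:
s(x, w) = -¾ + w/2 + x/4 (s(x, w) = -¾ + ((x + w) + w)/4 = -¾ + ((w + x) + w)/4 = -¾ + (x + 2*w)/4 = -¾ + (w/2 + x/4) = -¾ + w/2 + x/4)
(25*(-s(7, -3)))*(-16) = (25*(-(-¾ + (½)*(-3) + (¼)*7)))*(-16) = (25*(-(-¾ - 3/2 + 7/4)))*(-16) = (25*(-1*(-½)))*(-16) = (25*(½))*(-16) = (25/2)*(-16) = -200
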